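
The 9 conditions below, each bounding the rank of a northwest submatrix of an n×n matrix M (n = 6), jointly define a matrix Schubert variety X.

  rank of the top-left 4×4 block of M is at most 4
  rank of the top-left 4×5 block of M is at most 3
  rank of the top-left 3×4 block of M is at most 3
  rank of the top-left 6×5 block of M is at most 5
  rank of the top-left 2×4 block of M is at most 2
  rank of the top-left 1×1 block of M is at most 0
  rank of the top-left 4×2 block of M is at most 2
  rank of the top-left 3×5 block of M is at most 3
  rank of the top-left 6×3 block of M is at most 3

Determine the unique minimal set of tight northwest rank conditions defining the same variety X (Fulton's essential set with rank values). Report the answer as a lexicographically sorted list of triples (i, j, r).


Reconstructing r_w from the 9 given conditions:

  row 1: 0  1  1  1  1  1
  row 2: 1  2  2  2  2  2
  row 3: 1  2  3  3  3  3
  row 4: 1  2  3  3  3  4
  row 5: 1  2  3  4  4  5
  row 6: 1  2  3  4  5  6

reading off 1-entries of Δ²R: w = (2, 1, 3, 6, 4, 5).

Fulton essential set (2 of the 3 Rothe cells):

[(1, 1, 0), (4, 5, 3)]


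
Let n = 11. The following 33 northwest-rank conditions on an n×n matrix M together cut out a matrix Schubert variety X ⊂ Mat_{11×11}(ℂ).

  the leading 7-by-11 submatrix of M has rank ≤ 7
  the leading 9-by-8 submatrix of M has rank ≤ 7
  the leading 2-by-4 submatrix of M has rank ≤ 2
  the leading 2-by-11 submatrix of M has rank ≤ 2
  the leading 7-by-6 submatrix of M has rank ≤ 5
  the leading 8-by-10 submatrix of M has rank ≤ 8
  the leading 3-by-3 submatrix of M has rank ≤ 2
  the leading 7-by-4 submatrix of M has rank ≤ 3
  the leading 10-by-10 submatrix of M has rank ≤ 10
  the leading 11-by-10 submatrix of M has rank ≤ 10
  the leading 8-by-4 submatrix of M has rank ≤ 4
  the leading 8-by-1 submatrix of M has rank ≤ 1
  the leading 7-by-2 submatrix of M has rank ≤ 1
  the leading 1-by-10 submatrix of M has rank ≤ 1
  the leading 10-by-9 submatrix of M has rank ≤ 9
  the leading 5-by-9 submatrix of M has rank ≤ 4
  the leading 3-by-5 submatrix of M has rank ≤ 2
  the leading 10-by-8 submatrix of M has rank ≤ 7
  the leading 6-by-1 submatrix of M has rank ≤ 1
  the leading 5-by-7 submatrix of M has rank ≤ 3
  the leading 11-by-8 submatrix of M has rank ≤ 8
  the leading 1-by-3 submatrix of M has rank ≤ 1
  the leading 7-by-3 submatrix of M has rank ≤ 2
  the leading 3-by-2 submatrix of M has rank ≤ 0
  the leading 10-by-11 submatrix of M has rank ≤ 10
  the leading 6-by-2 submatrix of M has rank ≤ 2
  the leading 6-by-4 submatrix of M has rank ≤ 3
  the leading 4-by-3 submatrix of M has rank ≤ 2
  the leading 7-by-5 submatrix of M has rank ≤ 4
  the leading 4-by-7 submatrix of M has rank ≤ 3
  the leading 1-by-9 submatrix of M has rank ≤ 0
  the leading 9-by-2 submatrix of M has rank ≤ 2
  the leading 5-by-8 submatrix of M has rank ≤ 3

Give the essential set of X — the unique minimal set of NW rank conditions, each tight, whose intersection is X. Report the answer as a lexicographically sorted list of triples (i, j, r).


Computing R[i][j] = min implied NW-rank bound (n=11, 33 conditions):

  R[1]: 0 0 0 0 0 0 0 0 0 1 1
  R[2]: 0 0 1 1 1 1 1 1 1 2 2
  R[3]: 0 0 1 2 2 2 2 2 2 3 3
  R[4]: 1 1 2 3 3 3 3 3 3 4 4
  R[5]: 1 1 2 3 3 3 3 3 4 5 5
  R[6]: 1 1 2 3 4 4 4 4 5 6 6
  R[7]: 1 1 2 3 4 5 5 5 6 7 7
  R[8]: 1 2 3 4 5 6 6 6 7 8 8
  R[9]: 1 2 3 4 5 6 7 7 8 9 9
  R[10]: 1 2 3 4 5 6 7 7 8 9 10
  R[11]: 1 2 3 4 5 6 7 8 9 10 11

second differences of R give the permutation w = (10, 3, 4, 1, 9, 5, 6, 2, 7, 11, 8).

Fulton essential set (5 of the 21 Rothe cells):

[(1, 9, 0), (3, 2, 0), (5, 8, 3), (7, 2, 1), (10, 8, 7)]


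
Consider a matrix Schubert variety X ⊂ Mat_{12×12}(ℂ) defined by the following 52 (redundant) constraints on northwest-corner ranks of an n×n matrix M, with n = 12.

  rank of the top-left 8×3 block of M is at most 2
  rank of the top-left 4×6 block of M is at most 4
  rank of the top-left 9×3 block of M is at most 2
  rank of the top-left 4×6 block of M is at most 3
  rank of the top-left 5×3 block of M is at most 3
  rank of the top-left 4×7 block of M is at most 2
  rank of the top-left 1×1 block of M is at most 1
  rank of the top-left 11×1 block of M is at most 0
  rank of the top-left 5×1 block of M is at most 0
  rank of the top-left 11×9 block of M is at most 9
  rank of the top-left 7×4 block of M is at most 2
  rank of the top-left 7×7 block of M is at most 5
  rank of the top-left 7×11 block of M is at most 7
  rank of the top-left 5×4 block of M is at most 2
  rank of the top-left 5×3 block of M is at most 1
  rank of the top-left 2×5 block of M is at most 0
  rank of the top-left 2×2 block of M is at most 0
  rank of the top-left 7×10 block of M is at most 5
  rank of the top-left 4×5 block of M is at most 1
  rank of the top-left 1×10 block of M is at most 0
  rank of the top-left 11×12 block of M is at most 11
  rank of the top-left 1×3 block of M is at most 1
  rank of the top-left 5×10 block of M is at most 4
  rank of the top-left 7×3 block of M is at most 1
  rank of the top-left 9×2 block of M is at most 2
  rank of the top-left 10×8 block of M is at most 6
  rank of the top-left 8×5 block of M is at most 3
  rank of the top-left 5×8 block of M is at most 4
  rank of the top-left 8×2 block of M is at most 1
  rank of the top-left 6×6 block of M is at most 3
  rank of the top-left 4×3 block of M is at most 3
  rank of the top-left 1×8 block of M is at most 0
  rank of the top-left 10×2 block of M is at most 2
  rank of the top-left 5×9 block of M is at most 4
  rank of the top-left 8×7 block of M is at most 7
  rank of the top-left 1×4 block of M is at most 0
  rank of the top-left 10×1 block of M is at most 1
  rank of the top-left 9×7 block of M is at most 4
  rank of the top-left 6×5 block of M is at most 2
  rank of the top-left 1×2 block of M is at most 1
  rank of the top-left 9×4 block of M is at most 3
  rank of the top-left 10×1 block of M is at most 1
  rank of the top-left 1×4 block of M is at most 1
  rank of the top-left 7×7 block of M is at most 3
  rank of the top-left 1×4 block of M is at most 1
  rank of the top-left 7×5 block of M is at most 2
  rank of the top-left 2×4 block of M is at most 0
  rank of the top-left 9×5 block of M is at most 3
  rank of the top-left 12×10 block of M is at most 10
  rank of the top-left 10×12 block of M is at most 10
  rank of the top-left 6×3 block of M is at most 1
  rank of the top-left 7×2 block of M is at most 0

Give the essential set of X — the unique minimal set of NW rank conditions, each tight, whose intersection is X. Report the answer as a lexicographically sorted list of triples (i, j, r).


Recovering R(i,j) via the rank-extension bound from the 52 conditions:

  R[1]: 0, 0, 0, 0, 0, 0, 0, 0, 0, 0, 1, 1
  R[2]: 0, 0, 0, 0, 0, 1, 1, 1, 1, 1, 2, 2
  R[3]: 0, 0, 1, 1, 1, 2, 2, 2, 2, 2, 3, 3
  R[4]: 0, 0, 1, 1, 1, 2, 2, 3, 3, 3, 4, 4
  R[5]: 0, 0, 1, 2, 2, 3, 3, 4, 4, 4, 5, 5
  R[6]: 0, 0, 1, 2, 2, 3, 3, 4, 5, 5, 6, 6
  R[7]: 0, 0, 1, 2, 2, 3, 3, 4, 5, 5, 6, 7
  R[8]: 0, 1, 2, 3, 3, 4, 4, 5, 6, 6, 7, 8
  R[9]: 0, 1, 2, 3, 3, 4, 4, 5, 6, 7, 8, 9
  R[10]: 0, 1, 2, 3, 4, 5, 5, 6, 7, 8, 9, 10
  R[11]: 0, 1, 2, 3, 4, 5, 6, 7, 8, 9, 10, 11
  R[12]: 1, 2, 3, 4, 5, 6, 7, 8, 9, 10, 11, 12

hence w(1..12) = (11, 6, 3, 8, 4, 9, 12, 2, 10, 5, 7, 1).

|D(w)|=39, |Ess(w)|=11:

[(1, 10, 0), (2, 5, 0), (4, 5, 1), (4, 7, 2), (7, 2, 0), (7, 5, 2), (7, 7, 3), (7, 10, 5), (9, 5, 3), (9, 7, 4), (11, 1, 0)]


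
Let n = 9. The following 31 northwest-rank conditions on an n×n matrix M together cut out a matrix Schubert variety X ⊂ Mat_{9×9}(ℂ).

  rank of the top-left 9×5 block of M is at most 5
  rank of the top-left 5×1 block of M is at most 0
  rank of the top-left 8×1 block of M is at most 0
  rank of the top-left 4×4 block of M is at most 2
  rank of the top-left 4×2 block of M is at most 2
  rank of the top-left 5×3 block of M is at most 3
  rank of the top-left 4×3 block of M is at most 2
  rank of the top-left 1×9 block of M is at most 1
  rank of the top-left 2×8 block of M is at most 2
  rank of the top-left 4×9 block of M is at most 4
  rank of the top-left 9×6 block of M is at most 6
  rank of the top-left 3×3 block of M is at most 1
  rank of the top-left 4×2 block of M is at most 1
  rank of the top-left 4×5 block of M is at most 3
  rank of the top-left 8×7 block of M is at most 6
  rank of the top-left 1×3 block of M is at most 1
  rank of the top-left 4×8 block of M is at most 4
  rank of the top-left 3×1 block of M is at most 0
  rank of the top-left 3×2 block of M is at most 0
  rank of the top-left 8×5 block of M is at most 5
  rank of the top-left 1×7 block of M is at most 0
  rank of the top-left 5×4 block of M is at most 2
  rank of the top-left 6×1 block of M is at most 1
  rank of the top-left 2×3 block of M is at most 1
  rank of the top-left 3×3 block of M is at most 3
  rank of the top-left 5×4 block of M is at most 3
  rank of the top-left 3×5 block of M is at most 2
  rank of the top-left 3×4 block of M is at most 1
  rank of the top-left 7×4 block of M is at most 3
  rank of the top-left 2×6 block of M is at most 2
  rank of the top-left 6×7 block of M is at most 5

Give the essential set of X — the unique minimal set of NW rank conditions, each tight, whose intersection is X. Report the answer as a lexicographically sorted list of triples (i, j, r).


Rank table r_w(9×9) implied by the 31 constraints:

  0 0 0 0 0 0 0 1 1
  0 0 1 1 1 1 1 2 2
  0 0 1 1 2 2 2 3 3
  0 1 2 2 3 3 3 4 4
  0 1 2 2 3 4 4 5 5
  0 1 2 3 4 5 5 6 6
  0 1 2 3 4 5 6 7 7
  0 1 2 3 4 5 6 7 8
  1 2 3 4 5 6 7 8 9

so w = (8, 3, 5, 2, 6, 4, 7, 9, 1).

D(w) has 18 cells with 5 SE-corners; essential set:

[(1, 7, 0), (3, 2, 0), (3, 4, 1), (5, 4, 2), (8, 1, 0)]


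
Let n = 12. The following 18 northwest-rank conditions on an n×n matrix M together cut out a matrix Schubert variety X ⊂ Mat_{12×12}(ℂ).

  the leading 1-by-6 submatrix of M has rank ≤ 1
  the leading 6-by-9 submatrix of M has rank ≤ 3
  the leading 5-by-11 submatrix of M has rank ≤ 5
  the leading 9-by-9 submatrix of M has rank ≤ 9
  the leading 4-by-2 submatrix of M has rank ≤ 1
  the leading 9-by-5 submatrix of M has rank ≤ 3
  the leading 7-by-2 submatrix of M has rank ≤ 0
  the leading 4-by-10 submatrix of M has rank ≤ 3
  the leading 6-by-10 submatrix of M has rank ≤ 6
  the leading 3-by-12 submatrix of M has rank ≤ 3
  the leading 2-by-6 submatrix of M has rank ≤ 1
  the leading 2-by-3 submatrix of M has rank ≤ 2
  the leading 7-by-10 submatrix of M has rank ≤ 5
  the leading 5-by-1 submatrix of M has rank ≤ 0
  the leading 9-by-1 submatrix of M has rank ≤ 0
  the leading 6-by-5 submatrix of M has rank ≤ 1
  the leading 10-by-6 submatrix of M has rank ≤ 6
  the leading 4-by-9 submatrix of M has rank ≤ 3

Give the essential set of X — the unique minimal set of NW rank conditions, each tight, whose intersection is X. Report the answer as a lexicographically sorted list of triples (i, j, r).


Reconstructing r_w from the 18 given conditions:

  R[1]: 0  0  1  1  1  1  1  1  1  1  1  1
  R[2]: 0  0  1  1  1  1  2  2  2  2  2  2
  R[3]: 0  0  1  1  1  2  3  3  3  3  3  3
  R[4]: 0  0  1  1  1  2  3  3  3  3  4  4
  R[5]: 0  0  1  1  1  2  3  3  3  4  5  5
  R[6]: 0  0  1  1  1  2  3  3  3  4  5  6
  R[7]: 0  0  1  2  2  3  4  4  4  5  6  7
  R[8]: 0  1  2  3  3  4  5  5  5  6  7  8
  R[9]: 0  1  2  3  3  4  5  6  6  7  8  9
  R[10]: 1  2  3  4  4  5  6  7  7  8  9  10
  R[11]: 1  2  3  4  5  6  7  8  8  9  10  11
  R[12]: 1  2  3  4  5  6  7  8  9  10  11  12

second differences of R give the permutation w = (3, 7, 6, 11, 10, 12, 4, 2, 8, 1, 5, 9).

Rothe diagram D(w) (35 cells), 7 SE-corners (essential conditions):

[(2, 6, 1), (4, 10, 3), (6, 5, 1), (6, 9, 3), (7, 2, 0), (9, 1, 0), (9, 5, 3)]


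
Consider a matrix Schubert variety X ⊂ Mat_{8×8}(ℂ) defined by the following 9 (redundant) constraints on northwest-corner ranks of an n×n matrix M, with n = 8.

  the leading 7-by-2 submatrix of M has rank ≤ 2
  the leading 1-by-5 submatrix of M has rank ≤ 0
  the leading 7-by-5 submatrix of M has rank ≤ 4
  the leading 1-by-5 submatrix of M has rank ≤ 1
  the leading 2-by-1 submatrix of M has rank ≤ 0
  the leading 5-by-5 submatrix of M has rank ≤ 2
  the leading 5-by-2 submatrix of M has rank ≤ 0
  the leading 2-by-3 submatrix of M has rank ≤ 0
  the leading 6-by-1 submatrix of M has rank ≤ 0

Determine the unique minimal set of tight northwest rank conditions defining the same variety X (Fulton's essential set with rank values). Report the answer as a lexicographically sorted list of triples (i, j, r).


Rank table r_w(8×8) implied by the 9 constraints:

  0 0 0 0 0 1 1 1
  0 0 0 1 1 2 2 2
  0 0 1 2 2 3 3 3
  0 0 1 2 2 3 4 4
  0 0 1 2 2 3 4 5
  0 1 2 3 3 4 5 6
  1 2 3 4 4 5 6 7
  1 2 3 4 5 6 7 8

the unique w with this rank table is (6, 4, 3, 7, 8, 2, 1, 5).

ℓ(w)=17; the 5 essential cells (i,j,r):

[(1, 5, 0), (2, 3, 0), (5, 2, 0), (5, 5, 2), (6, 1, 0)]


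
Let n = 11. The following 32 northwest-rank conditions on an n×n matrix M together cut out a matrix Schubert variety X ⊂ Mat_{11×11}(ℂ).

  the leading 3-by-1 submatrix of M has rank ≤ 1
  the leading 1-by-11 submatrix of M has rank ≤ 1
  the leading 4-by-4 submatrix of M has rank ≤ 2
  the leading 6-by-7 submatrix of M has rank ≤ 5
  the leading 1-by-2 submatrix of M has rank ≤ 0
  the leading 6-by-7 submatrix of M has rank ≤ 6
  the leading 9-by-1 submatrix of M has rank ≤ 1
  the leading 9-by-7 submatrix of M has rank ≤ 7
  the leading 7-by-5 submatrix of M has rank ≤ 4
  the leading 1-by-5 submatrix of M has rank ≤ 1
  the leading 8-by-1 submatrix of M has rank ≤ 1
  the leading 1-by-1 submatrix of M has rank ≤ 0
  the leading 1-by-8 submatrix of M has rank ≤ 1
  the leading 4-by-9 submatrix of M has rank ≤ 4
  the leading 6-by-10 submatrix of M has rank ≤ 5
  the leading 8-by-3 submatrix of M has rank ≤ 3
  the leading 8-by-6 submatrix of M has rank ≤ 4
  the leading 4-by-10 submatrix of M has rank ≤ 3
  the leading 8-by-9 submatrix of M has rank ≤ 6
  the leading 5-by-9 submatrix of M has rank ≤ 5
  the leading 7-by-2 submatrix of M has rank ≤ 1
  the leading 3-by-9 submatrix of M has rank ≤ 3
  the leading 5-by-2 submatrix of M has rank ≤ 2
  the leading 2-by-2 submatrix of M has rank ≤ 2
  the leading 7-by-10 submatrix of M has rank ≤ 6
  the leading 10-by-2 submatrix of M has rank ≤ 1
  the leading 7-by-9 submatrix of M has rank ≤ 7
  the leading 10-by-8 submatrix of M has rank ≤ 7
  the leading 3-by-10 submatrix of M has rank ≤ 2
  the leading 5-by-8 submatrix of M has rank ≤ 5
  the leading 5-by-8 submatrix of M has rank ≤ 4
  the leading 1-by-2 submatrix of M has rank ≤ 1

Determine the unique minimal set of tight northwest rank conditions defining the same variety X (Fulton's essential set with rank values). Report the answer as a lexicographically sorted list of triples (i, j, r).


Reconstructing r_w from the 32 given conditions:

  i=1: 0 0 1 1 1 1 1 1 1 1 1
  i=2: 1 1 2 2 2 2 2 2 2 2 2
  i=3: 1 1 2 2 2 2 2 2 2 2 3
  i=4: 1 1 2 2 3 3 3 3 3 3 4
  i=5: 1 1 2 3 4 4 4 4 4 4 5
  i=6: 1 1 2 3 4 4 5 5 5 5 6
  i=7: 1 1 2 3 4 4 5 6 6 6 7
  i=8: 1 1 2 3 4 4 5 6 6 7 8
  i=9: 1 1 2 3 4 5 6 7 7 8 9
  i=10: 1 1 2 3 4 5 6 7 8 9 10
  i=11: 1 2 3 4 5 6 7 8 9 10 11

hence w(1..11) = (3, 1, 11, 5, 4, 7, 8, 10, 6, 9, 2).

|D(w)|=22, |Ess(w)|=6:

[(1, 2, 0), (3, 10, 2), (4, 4, 2), (8, 6, 4), (8, 9, 6), (10, 2, 1)]


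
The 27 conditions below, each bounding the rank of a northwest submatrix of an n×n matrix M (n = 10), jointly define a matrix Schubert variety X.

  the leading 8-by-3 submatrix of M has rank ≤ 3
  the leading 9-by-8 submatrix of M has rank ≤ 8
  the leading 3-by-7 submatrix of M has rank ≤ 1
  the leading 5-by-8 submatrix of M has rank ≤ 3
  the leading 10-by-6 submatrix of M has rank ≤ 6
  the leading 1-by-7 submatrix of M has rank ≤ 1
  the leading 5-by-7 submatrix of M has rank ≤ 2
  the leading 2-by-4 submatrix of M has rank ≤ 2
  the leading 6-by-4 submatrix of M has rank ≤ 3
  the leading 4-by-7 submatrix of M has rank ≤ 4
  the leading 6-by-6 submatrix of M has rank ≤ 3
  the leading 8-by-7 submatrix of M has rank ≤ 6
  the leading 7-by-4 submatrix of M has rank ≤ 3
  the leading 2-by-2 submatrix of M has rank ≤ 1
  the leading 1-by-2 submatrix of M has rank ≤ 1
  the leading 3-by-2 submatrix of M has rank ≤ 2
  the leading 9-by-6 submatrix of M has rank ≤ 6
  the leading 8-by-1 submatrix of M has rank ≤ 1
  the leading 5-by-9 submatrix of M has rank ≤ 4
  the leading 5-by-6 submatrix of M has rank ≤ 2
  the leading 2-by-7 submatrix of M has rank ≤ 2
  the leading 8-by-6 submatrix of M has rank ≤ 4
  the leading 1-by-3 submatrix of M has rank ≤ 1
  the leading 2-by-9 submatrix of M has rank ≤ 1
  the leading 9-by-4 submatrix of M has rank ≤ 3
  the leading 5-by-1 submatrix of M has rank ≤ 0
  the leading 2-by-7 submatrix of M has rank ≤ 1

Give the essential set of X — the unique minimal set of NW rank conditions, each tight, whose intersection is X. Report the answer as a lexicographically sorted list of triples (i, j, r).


The tightest implied rank at each (i,j), from the 27 conditions:

  i=1: 0 1 1 1 1 1 1 1 1 1
  i=2: 0 1 1 1 1 1 1 1 1 2
  i=3: 0 1 1 1 1 1 1 2 2 3
  i=4: 0 1 2 2 2 2 2 3 3 4
  i=5: 0 1 2 2 2 2 2 3 4 5
  i=6: 1 2 3 3 3 3 3 4 5 6
  i=7: 1 2 3 3 4 4 4 5 6 7
  i=8: 1 2 3 3 4 4 5 6 7 8
  i=9: 1 2 3 3 4 5 6 7 8 9
  i=10: 1 2 3 4 5 6 7 8 9 10

giving w = (2, 10, 8, 3, 9, 1, 5, 7, 6, 4) via Δ²R.

Rothe diagram D(w) (25 cells), 6 SE-corners (essential conditions):

[(2, 9, 1), (3, 7, 1), (5, 1, 0), (5, 7, 2), (8, 6, 4), (9, 4, 3)]


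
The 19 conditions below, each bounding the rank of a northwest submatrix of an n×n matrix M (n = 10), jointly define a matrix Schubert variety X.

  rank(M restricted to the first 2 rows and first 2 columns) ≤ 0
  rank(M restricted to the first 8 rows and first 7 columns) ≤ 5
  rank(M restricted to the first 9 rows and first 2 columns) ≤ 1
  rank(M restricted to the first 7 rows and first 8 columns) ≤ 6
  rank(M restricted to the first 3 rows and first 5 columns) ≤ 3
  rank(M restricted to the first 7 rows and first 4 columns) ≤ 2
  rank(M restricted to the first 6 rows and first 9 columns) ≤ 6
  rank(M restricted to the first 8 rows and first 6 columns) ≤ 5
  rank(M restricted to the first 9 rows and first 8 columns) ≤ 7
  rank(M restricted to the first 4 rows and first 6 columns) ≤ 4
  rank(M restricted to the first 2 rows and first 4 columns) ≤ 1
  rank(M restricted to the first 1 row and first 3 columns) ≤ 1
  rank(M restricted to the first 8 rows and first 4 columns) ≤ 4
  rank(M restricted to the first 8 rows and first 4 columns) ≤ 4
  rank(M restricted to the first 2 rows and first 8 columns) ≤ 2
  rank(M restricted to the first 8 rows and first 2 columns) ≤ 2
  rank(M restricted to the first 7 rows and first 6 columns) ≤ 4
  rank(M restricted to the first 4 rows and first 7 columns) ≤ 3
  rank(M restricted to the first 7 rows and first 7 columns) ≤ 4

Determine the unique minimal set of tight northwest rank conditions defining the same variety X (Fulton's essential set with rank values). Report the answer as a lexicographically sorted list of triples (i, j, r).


Reconstructing r_w from the 19 given conditions:

  row 1: 0 0 1 1 1 1 1 1 1 1
  row 2: 0 0 1 1 2 2 2 2 2 2
  row 3: 1 1 2 2 3 3 3 3 3 3
  row 4: 1 1 2 2 3 3 3 4 4 4
  row 5: 1 1 2 2 3 4 4 5 5 5
  row 6: 1 1 2 2 3 4 4 5 6 6
  row 7: 1 1 2 2 3 4 4 5 6 7
  row 8: 1 1 2 3 4 5 5 6 7 8
  row 9: 1 1 2 3 4 5 6 7 8 9
  row 10: 1 2 3 4 5 6 7 8 9 10

giving w = (3, 5, 1, 8, 6, 9, 10, 4, 7, 2) via Δ²R.

Fulton essential set (6 of the 19 Rothe cells):

[(2, 2, 0), (2, 4, 1), (4, 7, 3), (7, 4, 2), (7, 7, 4), (9, 2, 1)]


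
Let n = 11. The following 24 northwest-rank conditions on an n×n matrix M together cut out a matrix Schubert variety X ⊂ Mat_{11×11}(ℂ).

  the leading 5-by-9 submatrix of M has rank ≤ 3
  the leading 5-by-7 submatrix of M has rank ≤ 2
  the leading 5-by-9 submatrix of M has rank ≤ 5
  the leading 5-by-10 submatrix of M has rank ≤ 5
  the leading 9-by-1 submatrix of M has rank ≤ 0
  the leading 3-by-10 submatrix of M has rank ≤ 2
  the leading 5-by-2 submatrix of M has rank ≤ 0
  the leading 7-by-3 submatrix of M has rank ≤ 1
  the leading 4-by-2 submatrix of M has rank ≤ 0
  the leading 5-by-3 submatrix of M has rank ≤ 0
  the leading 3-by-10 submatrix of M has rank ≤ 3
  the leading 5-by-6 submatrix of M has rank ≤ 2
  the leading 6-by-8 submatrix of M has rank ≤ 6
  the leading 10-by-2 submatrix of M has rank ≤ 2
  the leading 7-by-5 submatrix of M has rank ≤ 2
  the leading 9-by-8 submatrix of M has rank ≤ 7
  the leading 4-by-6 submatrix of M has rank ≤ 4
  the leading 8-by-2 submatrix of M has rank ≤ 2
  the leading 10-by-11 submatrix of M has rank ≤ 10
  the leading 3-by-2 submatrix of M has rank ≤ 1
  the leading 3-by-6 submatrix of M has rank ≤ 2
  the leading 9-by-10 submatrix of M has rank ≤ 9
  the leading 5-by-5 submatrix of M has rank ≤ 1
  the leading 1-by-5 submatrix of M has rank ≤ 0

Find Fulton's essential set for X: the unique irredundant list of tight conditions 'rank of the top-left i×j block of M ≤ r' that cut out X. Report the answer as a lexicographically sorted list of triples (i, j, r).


The tightest implied rank at each (i,j), from the 24 conditions:

  row 1: 0 0 0 0 0 1 1 1 1 1 1
  row 2: 0 0 0 1 1 2 2 2 2 2 2
  row 3: 0 0 0 1 1 2 2 2 2 2 3
  row 4: 0 0 0 1 1 2 2 3 3 3 4
  row 5: 0 0 0 1 1 2 2 3 3 4 5
  row 6: 0 1 1 2 2 3 3 4 4 5 6
  row 7: 0 1 1 2 2 3 4 5 5 6 7
  row 8: 0 1 2 3 3 4 5 6 6 7 8
  row 9: 0 1 2 3 4 5 6 7 7 8 9
  row 10: 1 2 3 4 5 6 7 8 8 9 10
  row 11: 1 2 3 4 5 6 7 8 9 10 11

so w = (6, 4, 11, 8, 10, 2, 7, 3, 5, 1, 9).

|D(w)|=33, |Ess(w)|=9:

[(1, 5, 0), (3, 10, 2), (5, 3, 0), (5, 5, 1), (5, 7, 2), (5, 9, 3), (7, 3, 1), (7, 5, 2), (9, 1, 0)]


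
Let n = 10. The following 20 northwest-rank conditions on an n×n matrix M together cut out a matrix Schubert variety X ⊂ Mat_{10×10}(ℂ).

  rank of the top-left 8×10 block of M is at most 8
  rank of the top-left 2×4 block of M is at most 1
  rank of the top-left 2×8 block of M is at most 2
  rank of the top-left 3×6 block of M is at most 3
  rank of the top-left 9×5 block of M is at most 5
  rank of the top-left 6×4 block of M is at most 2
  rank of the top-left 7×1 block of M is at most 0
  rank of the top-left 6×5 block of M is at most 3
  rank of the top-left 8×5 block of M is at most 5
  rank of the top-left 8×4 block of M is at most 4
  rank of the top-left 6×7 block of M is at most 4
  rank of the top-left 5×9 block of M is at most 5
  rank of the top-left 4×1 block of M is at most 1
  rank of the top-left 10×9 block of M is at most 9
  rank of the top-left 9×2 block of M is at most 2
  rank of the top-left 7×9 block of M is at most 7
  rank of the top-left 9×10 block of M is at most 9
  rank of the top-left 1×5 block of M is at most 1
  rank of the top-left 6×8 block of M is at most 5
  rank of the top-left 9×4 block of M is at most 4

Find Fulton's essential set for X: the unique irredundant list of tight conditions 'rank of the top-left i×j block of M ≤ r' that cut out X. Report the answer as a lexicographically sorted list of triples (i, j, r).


Rank table r_w(10×10) implied by the 20 constraints:

  row 1: 0  1  1  1  1  1  1  1  1  1
  row 2: 0  1  1  1  2  2  2  2  2  2
  row 3: 0  1  2  2  3  3  3  3  3  3
  row 4: 0  1  2  2  3  4  4  4  4  4
  row 5: 0  1  2  2  3  4  4  5  5  5
  row 6: 0  1  2  2  3  4  4  5  6  6
  row 7: 0  1  2  3  4  5  5  6  7  7
  row 8: 1  2  3  4  5  6  6  7  8  8
  row 9: 1  2  3  4  5  6  7  8  9  9
  row 10: 1  2  3  4  5  6  7  8  9  10

reading off 1-entries of Δ²R: w = (2, 5, 3, 6, 8, 9, 4, 1, 7, 10).

ℓ(w)=14; the 4 essential cells (i,j,r):

[(2, 4, 1), (6, 4, 2), (6, 7, 4), (7, 1, 0)]


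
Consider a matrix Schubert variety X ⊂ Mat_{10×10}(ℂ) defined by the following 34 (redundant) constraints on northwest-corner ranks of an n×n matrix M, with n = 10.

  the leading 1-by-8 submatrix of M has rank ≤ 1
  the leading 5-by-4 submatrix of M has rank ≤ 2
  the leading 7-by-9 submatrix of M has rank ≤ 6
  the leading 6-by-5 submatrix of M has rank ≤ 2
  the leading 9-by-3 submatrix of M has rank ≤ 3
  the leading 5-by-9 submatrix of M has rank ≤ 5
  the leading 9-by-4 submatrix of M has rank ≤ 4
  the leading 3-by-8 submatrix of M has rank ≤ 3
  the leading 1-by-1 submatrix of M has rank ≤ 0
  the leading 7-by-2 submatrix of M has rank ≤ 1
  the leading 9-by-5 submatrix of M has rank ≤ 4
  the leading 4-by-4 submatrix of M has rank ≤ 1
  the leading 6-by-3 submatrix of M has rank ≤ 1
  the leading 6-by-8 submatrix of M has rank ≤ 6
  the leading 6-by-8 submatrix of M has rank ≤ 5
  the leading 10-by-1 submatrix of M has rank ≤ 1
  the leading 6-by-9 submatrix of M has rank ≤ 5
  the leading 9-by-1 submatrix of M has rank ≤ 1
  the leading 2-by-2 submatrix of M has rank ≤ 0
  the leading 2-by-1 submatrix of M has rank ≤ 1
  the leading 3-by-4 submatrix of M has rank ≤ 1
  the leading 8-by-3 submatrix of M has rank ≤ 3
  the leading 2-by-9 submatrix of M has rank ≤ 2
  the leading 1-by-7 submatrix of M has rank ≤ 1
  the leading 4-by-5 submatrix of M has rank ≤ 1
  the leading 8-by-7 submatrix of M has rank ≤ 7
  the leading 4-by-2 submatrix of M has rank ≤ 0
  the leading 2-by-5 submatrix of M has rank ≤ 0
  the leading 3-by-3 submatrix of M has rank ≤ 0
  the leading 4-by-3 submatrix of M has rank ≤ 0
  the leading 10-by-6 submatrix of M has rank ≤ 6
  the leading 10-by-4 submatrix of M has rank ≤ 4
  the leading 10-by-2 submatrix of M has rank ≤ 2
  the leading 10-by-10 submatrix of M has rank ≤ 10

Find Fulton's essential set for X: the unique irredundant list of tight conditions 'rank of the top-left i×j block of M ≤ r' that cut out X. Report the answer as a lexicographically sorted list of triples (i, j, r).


Reconstructing r_w from the 34 given conditions:

  0, 0, 0, 0, 0, 1, 1, 1, 1, 1
  0, 0, 0, 0, 0, 1, 2, 2, 2, 2
  0, 0, 0, 1, 1, 2, 3, 3, 3, 3
  0, 0, 0, 1, 1, 2, 3, 4, 4, 4
  1, 1, 1, 2, 2, 3, 4, 5, 5, 5
  1, 1, 1, 2, 2, 3, 4, 5, 5, 6
  1, 1, 2, 3, 3, 4, 5, 6, 6, 7
  1, 2, 3, 4, 4, 5, 6, 7, 7, 8
  1, 2, 3, 4, 4, 5, 6, 7, 8, 9
  1, 2, 3, 4, 5, 6, 7, 8, 9, 10

second differences of R give the permutation w = (6, 7, 4, 8, 1, 10, 3, 2, 9, 5).

ℓ(w)=23; the 8 essential cells (i,j,r):

[(2, 5, 0), (4, 3, 0), (4, 5, 1), (6, 3, 1), (6, 5, 2), (6, 9, 5), (7, 2, 1), (9, 5, 4)]


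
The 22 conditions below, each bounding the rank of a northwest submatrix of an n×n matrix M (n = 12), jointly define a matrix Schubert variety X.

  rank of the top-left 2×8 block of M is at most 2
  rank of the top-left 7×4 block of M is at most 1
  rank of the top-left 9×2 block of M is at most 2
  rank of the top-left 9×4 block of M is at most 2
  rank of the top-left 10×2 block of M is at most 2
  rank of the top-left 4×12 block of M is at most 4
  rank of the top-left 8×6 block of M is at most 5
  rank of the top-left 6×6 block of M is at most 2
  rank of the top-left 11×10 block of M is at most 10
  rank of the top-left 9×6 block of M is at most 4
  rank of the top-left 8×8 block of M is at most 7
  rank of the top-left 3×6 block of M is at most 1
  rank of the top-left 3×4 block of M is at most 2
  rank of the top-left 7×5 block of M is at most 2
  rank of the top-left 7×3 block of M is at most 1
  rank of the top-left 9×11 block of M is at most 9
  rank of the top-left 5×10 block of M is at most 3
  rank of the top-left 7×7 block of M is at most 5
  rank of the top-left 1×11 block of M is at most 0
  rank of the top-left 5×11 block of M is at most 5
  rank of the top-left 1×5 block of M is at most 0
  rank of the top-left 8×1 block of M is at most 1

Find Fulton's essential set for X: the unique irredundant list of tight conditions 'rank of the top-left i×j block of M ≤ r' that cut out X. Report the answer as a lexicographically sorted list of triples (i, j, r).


Recovering R(i,j) via the rank-extension bound from the 22 conditions:

  R[1]: 0 | 0 | 0 | 0 | 0 | 0 | 0 | 0 | 0 | 0 | 0 | 1
  R[2]: 1 | 1 | 1 | 1 | 1 | 1 | 1 | 1 | 1 | 1 | 1 | 2
  R[3]: 1 | 1 | 1 | 1 | 1 | 1 | 2 | 2 | 2 | 2 | 2 | 3
  R[4]: 1 | 1 | 1 | 1 | 2 | 2 | 3 | 3 | 3 | 3 | 3 | 4
  R[5]: 1 | 1 | 1 | 1 | 2 | 2 | 3 | 3 | 3 | 3 | 4 | 5
  R[6]: 1 | 1 | 1 | 1 | 2 | 2 | 3 | 4 | 4 | 4 | 5 | 6
  R[7]: 1 | 1 | 1 | 1 | 2 | 3 | 4 | 5 | 5 | 5 | 6 | 7
  R[8]: 1 | 2 | 2 | 2 | 3 | 4 | 5 | 6 | 6 | 6 | 7 | 8
  R[9]: 1 | 2 | 2 | 2 | 3 | 4 | 5 | 6 | 7 | 7 | 8 | 9
  R[10]: 1 | 2 | 3 | 3 | 4 | 5 | 6 | 7 | 8 | 8 | 9 | 10
  R[11]: 1 | 2 | 3 | 4 | 5 | 6 | 7 | 8 | 9 | 9 | 10 | 11
  R[12]: 1 | 2 | 3 | 4 | 5 | 6 | 7 | 8 | 9 | 10 | 11 | 12

the unique w with this rank table is (12, 1, 7, 5, 11, 8, 6, 2, 9, 3, 4, 10).

ℓ(w)=35; the 6 essential cells (i,j,r):

[(1, 11, 0), (3, 6, 1), (5, 10, 3), (6, 6, 2), (7, 4, 1), (9, 4, 2)]


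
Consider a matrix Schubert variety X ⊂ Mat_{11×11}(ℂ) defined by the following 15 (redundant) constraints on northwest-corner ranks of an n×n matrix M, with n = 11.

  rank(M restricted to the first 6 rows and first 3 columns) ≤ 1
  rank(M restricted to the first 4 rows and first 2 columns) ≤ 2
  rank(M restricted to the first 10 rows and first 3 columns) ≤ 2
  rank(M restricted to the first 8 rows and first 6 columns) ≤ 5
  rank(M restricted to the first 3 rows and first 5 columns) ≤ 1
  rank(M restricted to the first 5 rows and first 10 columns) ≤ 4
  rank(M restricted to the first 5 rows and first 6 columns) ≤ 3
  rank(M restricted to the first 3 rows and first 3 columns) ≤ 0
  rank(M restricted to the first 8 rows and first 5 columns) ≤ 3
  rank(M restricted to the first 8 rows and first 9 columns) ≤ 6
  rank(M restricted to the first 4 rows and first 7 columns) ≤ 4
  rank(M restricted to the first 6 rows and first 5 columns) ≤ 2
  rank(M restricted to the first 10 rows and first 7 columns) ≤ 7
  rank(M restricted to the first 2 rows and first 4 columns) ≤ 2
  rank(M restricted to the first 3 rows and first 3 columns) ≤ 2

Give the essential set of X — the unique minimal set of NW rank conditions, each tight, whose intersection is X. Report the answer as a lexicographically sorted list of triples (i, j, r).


Propagating the 15 rank bounds to every northwest block:

  R[1]: 0 | 0 | 0 | 1 | 1 | 1 | 1 | 1 | 1 | 1 | 1
  R[2]: 0 | 0 | 0 | 1 | 1 | 2 | 2 | 2 | 2 | 2 | 2
  R[3]: 0 | 0 | 0 | 1 | 1 | 2 | 3 | 3 | 3 | 3 | 3
  R[4]: 1 | 1 | 1 | 2 | 2 | 3 | 4 | 4 | 4 | 4 | 4
  R[5]: 1 | 1 | 1 | 2 | 2 | 3 | 4 | 4 | 4 | 4 | 5
  R[6]: 1 | 1 | 1 | 2 | 2 | 3 | 4 | 5 | 5 | 5 | 6
  R[7]: 1 | 2 | 2 | 3 | 3 | 4 | 5 | 6 | 6 | 6 | 7
  R[8]: 1 | 2 | 2 | 3 | 3 | 4 | 5 | 6 | 6 | 7 | 8
  R[9]: 1 | 2 | 2 | 3 | 4 | 5 | 6 | 7 | 7 | 8 | 9
  R[10]: 1 | 2 | 2 | 3 | 4 | 5 | 6 | 7 | 8 | 9 | 10
  R[11]: 1 | 2 | 3 | 4 | 5 | 6 | 7 | 8 | 9 | 10 | 11

second differences of R give the permutation w = (4, 6, 7, 1, 11, 8, 2, 10, 5, 9, 3).

D(w) has 25 cells with 8 SE-corners; essential set:

[(3, 3, 0), (3, 5, 1), (5, 10, 4), (6, 3, 1), (6, 5, 2), (8, 5, 3), (8, 9, 6), (10, 3, 2)]


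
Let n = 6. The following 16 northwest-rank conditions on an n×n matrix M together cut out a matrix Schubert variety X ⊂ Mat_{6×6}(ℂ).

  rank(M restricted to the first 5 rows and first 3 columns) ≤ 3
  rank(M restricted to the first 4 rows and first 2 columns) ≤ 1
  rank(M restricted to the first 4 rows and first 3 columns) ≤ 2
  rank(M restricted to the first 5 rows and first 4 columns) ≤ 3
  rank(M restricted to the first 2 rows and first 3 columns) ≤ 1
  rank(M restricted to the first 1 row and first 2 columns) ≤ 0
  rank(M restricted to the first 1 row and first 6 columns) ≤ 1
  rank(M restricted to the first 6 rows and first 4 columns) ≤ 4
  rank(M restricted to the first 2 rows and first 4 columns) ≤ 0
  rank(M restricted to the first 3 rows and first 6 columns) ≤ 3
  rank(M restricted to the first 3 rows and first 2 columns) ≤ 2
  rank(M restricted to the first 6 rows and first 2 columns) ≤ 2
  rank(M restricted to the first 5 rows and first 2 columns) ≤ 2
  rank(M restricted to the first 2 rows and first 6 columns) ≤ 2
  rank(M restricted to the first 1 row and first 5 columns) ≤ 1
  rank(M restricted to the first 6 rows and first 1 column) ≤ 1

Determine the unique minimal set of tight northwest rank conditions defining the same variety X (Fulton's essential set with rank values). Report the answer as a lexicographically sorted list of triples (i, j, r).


Computing R[i][j] = min implied NW-rank bound (n=6, 16 conditions):

  R[1]: 0 | 0 | 0 | 0 | 1 | 1
  R[2]: 0 | 0 | 0 | 0 | 1 | 2
  R[3]: 1 | 1 | 1 | 1 | 2 | 3
  R[4]: 1 | 1 | 2 | 2 | 3 | 4
  R[5]: 1 | 2 | 3 | 3 | 4 | 5
  R[6]: 1 | 2 | 3 | 4 | 5 | 6

giving w = (5, 6, 1, 3, 2, 4) via Δ²R.

Fulton essential set (2 of the 9 Rothe cells):

[(2, 4, 0), (4, 2, 1)]


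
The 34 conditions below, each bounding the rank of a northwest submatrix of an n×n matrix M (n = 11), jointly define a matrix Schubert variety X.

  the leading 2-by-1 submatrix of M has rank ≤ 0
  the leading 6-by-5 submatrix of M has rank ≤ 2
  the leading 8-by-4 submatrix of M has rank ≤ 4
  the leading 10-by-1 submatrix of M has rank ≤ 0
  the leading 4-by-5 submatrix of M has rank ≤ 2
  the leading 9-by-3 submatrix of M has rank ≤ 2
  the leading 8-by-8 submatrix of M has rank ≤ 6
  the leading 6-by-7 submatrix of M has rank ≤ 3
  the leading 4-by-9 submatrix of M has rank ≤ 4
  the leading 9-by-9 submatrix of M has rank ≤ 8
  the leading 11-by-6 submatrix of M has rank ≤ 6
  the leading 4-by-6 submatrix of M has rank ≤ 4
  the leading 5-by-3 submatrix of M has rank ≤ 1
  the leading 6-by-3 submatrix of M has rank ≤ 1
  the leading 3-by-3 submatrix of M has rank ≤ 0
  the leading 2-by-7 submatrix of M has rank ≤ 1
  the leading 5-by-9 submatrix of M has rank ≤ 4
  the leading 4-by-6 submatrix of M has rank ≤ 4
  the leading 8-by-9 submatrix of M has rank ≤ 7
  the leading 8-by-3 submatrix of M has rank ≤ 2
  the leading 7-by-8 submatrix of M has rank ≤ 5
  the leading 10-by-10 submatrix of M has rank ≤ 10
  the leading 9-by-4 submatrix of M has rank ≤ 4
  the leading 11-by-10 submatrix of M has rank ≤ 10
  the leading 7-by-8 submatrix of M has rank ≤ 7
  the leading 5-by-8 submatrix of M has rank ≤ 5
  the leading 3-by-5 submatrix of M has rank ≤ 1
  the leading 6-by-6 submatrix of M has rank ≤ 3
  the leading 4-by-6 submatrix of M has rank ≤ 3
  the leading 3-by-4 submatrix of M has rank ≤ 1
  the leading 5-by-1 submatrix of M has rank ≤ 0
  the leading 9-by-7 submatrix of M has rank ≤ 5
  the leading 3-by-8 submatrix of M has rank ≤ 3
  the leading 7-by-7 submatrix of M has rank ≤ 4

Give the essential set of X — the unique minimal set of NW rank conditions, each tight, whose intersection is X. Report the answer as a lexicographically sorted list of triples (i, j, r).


Computing R[i][j] = min implied NW-rank bound (n=11, 34 conditions):

  R[1]: 0 | 0 | 0 | 1 | 1 | 1 | 1 | 1 | 1 | 1 | 1
  R[2]: 0 | 0 | 0 | 1 | 1 | 1 | 1 | 2 | 2 | 2 | 2
  R[3]: 0 | 0 | 0 | 1 | 1 | 2 | 2 | 3 | 3 | 3 | 3
  R[4]: 0 | 1 | 1 | 2 | 2 | 3 | 3 | 4 | 4 | 4 | 4
  R[5]: 0 | 1 | 1 | 2 | 2 | 3 | 3 | 4 | 4 | 5 | 5
  R[6]: 0 | 1 | 1 | 2 | 2 | 3 | 3 | 4 | 5 | 6 | 6
  R[7]: 0 | 1 | 2 | 3 | 3 | 4 | 4 | 5 | 6 | 7 | 7
  R[8]: 0 | 1 | 2 | 3 | 4 | 5 | 5 | 6 | 7 | 8 | 8
  R[9]: 0 | 1 | 2 | 3 | 4 | 5 | 5 | 6 | 7 | 8 | 9
  R[10]: 0 | 1 | 2 | 3 | 4 | 5 | 6 | 7 | 8 | 9 | 10
  R[11]: 1 | 2 | 3 | 4 | 5 | 6 | 7 | 8 | 9 | 10 | 11

so w = (4, 8, 6, 2, 10, 9, 3, 5, 11, 7, 1).

Fulton essential set (9 of the 28 Rothe cells):

[(2, 7, 1), (3, 3, 0), (3, 5, 1), (5, 9, 4), (6, 3, 1), (6, 5, 2), (6, 7, 3), (9, 7, 5), (10, 1, 0)]


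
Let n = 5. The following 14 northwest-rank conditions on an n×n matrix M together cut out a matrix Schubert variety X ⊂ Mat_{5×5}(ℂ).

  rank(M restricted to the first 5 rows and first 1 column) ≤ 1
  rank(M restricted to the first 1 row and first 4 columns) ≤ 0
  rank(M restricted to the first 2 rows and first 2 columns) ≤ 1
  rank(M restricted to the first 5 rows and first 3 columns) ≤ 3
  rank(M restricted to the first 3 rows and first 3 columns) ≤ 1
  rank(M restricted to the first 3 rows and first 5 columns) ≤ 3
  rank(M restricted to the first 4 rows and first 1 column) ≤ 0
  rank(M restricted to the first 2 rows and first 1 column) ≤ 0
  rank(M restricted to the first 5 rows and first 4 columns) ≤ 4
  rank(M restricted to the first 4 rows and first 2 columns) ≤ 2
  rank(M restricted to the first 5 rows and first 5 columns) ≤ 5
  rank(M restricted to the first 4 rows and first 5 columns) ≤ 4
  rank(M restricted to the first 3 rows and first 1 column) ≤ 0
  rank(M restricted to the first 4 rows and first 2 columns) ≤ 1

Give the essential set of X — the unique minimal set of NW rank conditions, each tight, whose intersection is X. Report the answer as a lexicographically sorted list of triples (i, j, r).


The tightest implied rank at each (i,j), from the 14 conditions:

  i=1: 0 | 0 | 0 | 0 | 1
  i=2: 0 | 1 | 1 | 1 | 2
  i=3: 0 | 1 | 1 | 2 | 3
  i=4: 0 | 1 | 2 | 3 | 4
  i=5: 1 | 2 | 3 | 4 | 5

the unique w with this rank table is (5, 2, 4, 3, 1).

Fulton essential set (3 of the 8 Rothe cells):

[(1, 4, 0), (3, 3, 1), (4, 1, 0)]


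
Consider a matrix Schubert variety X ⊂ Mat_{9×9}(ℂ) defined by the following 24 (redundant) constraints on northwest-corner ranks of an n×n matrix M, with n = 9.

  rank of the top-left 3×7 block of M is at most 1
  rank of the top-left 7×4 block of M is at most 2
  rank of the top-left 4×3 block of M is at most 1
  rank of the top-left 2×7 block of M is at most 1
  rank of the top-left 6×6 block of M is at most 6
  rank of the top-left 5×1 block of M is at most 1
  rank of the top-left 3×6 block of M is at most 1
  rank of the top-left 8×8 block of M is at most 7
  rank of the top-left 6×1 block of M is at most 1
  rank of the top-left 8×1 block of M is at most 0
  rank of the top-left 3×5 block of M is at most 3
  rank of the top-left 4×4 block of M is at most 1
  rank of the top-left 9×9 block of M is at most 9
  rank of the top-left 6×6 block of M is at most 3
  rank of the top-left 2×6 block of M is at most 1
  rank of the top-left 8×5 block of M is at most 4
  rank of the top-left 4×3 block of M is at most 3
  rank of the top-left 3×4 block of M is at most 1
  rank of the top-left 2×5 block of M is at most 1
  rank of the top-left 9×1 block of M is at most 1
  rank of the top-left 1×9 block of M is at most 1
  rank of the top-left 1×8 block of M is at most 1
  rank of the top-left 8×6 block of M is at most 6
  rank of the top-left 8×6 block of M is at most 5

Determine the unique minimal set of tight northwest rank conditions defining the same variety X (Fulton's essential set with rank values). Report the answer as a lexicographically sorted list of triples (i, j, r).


Propagating the 24 rank bounds to every northwest block:

  R[1]: 0  1  1  1  1  1  1  1  1
  R[2]: 0  1  1  1  1  1  1  2  2
  R[3]: 0  1  1  1  1  1  1  2  3
  R[4]: 0  1  1  1  2  2  2  3  4
  R[5]: 0  1  2  2  3  3  3  4  5
  R[6]: 0  1  2  2  3  3  4  5  6
  R[7]: 0  1  2  2  3  4  5  6  7
  R[8]: 0  1  2  3  4  5  6  7  8
  R[9]: 1  2  3  4  5  6  7  8  9

reading off 1-entries of Δ²R: w = (2, 8, 9, 5, 3, 7, 6, 4, 1).

ℓ(w)=23; the 5 essential cells (i,j,r):

[(3, 7, 1), (4, 4, 1), (6, 6, 3), (7, 4, 2), (8, 1, 0)]


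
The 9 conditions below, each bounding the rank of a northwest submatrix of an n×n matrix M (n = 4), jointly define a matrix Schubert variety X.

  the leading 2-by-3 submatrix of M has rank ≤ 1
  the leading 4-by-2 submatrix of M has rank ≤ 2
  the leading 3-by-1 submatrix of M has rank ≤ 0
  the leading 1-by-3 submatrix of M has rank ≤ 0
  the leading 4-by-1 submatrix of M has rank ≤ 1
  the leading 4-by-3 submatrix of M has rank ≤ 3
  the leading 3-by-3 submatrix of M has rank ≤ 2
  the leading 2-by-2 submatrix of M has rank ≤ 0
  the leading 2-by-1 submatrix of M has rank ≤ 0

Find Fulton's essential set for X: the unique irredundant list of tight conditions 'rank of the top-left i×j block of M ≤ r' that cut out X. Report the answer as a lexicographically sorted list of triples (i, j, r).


The tightest implied rank at each (i,j), from the 9 conditions:

  i=1: 0 | 0 | 0 | 1
  i=2: 0 | 0 | 1 | 2
  i=3: 0 | 1 | 2 | 3
  i=4: 1 | 2 | 3 | 4

so w = (4, 3, 2, 1).

|D(w)|=6, |Ess(w)|=3:

[(1, 3, 0), (2, 2, 0), (3, 1, 0)]
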